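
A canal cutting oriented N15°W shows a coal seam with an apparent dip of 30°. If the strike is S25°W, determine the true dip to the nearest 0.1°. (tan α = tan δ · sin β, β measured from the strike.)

41.9°

β = acute angle between strike S25°W and section N15°W = 40°.
tan δ = tan α / sin β = tan 30° / sin 40° = 0.5774 / 0.6428 = 0.8982
δ = arctan(0.8982) = 41.93°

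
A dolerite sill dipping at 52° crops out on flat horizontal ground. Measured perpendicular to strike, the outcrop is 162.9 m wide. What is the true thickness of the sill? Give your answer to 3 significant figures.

True thickness t = w · sin(dip) = 162.9 × sin 52°
t = 162.9 × 0.7880 = 128.367 m

128 m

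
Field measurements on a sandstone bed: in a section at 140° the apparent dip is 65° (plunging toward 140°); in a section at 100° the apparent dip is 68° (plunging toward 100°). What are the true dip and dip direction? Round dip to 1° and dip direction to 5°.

true dip 68°, dip direction 110°

Each apparent-dip line lies in the plane. As unit vectors (x east, y north, z up), v₁ plunges 65°→140° and v₂ plunges 68°→100°.
The plane normal is n = v₁ × v₂ ∝ (0.241, -0.082, 0.102).
Dip δ = arctan(|n_h|/n_z) = arctan(0.255/0.102) = 68.2°.
Dip direction = atan2(0.241, -0.082) = 109° (azimuth of n's horizontal projection).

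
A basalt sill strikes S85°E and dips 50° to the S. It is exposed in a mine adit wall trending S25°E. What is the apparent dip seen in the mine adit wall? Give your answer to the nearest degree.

The section lies 60° from the strike.
tan(apparent dip) = tan 50° · sin 60° = 1.0321
α = arctan(1.0321) = 45.90°

46°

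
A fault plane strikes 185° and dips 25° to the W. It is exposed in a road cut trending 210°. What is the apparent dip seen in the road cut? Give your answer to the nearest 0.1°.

11.1°

The section lies 25° from the strike.
tan(apparent dip) = tan 25° · sin 25° = 0.1971
apparent dip = arctan 0.1971 = 11.15°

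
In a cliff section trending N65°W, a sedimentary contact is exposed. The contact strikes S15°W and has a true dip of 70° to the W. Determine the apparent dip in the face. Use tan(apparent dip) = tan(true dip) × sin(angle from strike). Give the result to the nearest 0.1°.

The strike is S15°W and the section trends N65°W; the acute angle between them is β = 80°.
tan(apparent dip) = tan 70° · sin 80° = 2.7057
apparent dip = arctan 2.7057 = 69.72°

69.7°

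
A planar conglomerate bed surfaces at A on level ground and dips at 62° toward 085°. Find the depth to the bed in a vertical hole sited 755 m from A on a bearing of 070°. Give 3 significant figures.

1370 m

The hole lies 15° from the dip direction, so the down-dip offset is 755 × cos 15° = 729.27 m.
Depth = down-dip offset × tan(dip) = 729.27 × tan 62° = 729.27 × 1.8807
Depth = 1371.56 m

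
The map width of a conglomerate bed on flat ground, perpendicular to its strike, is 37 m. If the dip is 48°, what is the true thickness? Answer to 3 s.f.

27.5 m

True thickness t = w · sin(dip) = 37 × sin 48°
t = 37 × 0.7431 = 27.496 m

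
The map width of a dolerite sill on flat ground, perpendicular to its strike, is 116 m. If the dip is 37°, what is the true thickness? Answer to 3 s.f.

True thickness t = w · sin(dip) = 116 × sin 37°
t = 116 × 0.6018 = 69.811 m

69.8 m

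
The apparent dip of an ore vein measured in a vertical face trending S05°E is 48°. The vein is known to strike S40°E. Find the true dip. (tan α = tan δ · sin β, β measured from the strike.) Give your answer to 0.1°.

The section is 35° from the strike.
tan(true dip) = tan 48° / sin 35° = 1.9363
true dip = arctan 1.9363 = 62.69°

62.7°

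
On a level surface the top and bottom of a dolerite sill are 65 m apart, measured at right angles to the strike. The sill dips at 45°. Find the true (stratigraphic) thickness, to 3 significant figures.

46.0 m

True thickness t = w · sin(dip) = 65 × sin 45°
t = 65 × 0.7071 = 45.962 m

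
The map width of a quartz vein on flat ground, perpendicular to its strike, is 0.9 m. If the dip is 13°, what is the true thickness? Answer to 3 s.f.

True thickness t = w · sin(dip) = 0.9 × sin 13°
t = 0.9 × 0.2250 = 0.202 m

0.202 m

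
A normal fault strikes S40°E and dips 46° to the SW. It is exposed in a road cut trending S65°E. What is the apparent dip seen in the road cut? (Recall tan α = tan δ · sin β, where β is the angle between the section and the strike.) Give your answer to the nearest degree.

24°

Angle between strike (S40°E) and section (S65°E): β = 25°.
tan α = tan 46° × sin 25° = 1.0355 × 0.4226 = 0.4376
apparent dip = arctan 0.4376 = 23.64°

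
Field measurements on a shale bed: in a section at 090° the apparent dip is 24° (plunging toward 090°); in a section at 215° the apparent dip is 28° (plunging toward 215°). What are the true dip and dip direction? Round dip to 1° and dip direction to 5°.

Represent each trace as a vector plunging at its apparent dip toward its trend (east-north-up frame): v₁ = (0.914, 0.000, -0.407), v₂ = (-0.506, -0.723, -0.469).
The plane normal is n = v₁ × v₂ ∝ (0.294, -0.635, 0.661).
tan δ = √(n_x²+n_y²)/n_z = 0.700/0.661, so δ = 46.6°.
Dip direction = atan2(0.294, -0.635) = 155° (azimuth of n's horizontal projection).

true dip 47°, dip direction 155°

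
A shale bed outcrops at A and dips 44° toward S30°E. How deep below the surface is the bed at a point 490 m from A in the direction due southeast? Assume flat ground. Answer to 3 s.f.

457 m

The hole lies 15° from the dip direction, so the down-dip offset is 490 × cos 15° = 473.30 m.
Depth = down-dip offset × tan(dip) = 473.30 × tan 44° = 473.30 × 0.9657
Depth = 457.06 m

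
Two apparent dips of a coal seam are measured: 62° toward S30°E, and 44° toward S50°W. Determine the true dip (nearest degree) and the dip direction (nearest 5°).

Represent each trace as a vector plunging at its apparent dip toward its trend (east-north-up frame): v₁ = (0.235, -0.407, -0.883), v₂ = (-0.551, -0.462, -0.695).
Cross product v₁ × v₂ gives the pole to the plane: n ∝ (0.126, -0.650, 0.333).
Dip δ = arctan(|n_h|/n_z) = arctan(0.662/0.333) = 63.3°.
Dip direction = atan2(0.126, -0.650) = 169° (azimuth of n's horizontal projection).

true dip 63°, dip direction 170°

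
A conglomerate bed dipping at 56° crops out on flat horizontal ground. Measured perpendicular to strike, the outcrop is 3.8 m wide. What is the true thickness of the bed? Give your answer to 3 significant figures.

3.15 m

True thickness t = w · sin(dip) = 3.8 × sin 56°
t = 3.8 × 0.8290 = 3.150 m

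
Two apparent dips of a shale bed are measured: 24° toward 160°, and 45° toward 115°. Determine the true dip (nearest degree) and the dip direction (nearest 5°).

true dip 47°, dip direction 095°

Represent each trace as a vector plunging at its apparent dip toward its trend (east-north-up frame): v₁ = (0.312, -0.858, -0.407), v₂ = (0.641, -0.299, -0.707).
n = v₁ × v₂ = (0.485, -0.040, 0.457) (taken with n_z > 0).
True dip = arccos(n_z / |n|) = arccos(0.6840) = 46.8°.
The horizontal component of n points toward azimuth atan2(n_x, n_y) = 95°, the dip direction.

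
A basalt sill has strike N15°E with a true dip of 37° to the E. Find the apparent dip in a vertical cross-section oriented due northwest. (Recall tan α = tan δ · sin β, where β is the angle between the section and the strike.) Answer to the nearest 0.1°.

The strike is N15°E and the section trends due northwest; the acute angle between them is β = 60°.
tan α = tan 37° × sin 60° = 0.7536 × 0.8660 = 0.6526
apparent dip = arctan 0.6526 = 33.13°

33.1°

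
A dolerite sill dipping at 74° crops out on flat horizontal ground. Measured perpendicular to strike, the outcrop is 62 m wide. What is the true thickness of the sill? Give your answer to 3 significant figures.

True thickness t = w · sin(dip) = 62 × sin 74°
t = 62 × 0.9613 = 59.598 m

59.6 m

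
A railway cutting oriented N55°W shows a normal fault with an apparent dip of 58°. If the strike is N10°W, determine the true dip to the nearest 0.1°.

66.2°

β = acute angle between strike N10°W and section N55°W = 45°.
tan(true dip) = tan 58° / sin 45° = 2.2632
δ = arctan(2.2632) = 66.16°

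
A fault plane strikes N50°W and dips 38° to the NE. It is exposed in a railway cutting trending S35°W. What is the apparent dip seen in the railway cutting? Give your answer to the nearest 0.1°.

The section lies 85° from the strike.
tan α = tan 38° × sin 85° = 0.7813 × 0.9962 = 0.7783
α = arctan(0.7783) = 37.89°

37.9°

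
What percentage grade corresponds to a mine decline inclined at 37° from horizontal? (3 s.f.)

75.4%

grade % = 100 × tan 37° = 100 × 0.7536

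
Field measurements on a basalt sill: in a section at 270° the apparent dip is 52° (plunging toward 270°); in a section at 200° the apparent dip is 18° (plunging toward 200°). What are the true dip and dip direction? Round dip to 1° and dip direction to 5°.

true dip 52°, dip direction 275°

Each apparent-dip line lies in the plane. As unit vectors (x east, y north, z up), v₁ plunges 52°→270° and v₂ plunges 18°→200°.
n = v₁ × v₂ = (-0.704, 0.066, 0.550) (taken with n_z > 0).
tan δ = √(n_x²+n_y²)/n_z = 0.707/0.550, so δ = 52.1°.
Dip direction = azimuth of (n_x, n_y) = atan2(-0.704, 0.066) = 275°.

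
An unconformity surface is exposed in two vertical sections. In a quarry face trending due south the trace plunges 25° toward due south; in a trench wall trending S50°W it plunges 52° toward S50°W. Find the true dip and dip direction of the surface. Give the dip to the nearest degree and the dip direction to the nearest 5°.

true dip 54°, dip direction 250°

Each apparent-dip line lies in the plane. As unit vectors (x east, y north, z up), v₁ plunges 25°→due south and v₂ plunges 52°→S50°W.
The plane normal is n = v₁ × v₂ ∝ (-0.547, -0.199, 0.427).
tan δ = √(n_x²+n_y²)/n_z = 0.582/0.427, so δ = 53.7°.
Dip direction = atan2(-0.547, -0.199) = 250° (azimuth of n's horizontal projection).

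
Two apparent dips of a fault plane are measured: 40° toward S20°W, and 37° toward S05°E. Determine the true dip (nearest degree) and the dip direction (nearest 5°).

Represent each trace as a vector plunging at its apparent dip toward its trend (east-north-up frame): v₁ = (-0.262, -0.720, -0.643), v₂ = (0.070, -0.796, -0.602).
Cross product v₁ × v₂ gives the pole to the plane: n ∝ (-0.078, -0.202, 0.259).
tan δ = √(n_x²+n_y²)/n_z = 0.217/0.259, so δ = 40.0°.
Dip direction = azimuth of (n_x, n_y) = atan2(-0.078, -0.202) = 201°.

true dip 40°, dip direction 200°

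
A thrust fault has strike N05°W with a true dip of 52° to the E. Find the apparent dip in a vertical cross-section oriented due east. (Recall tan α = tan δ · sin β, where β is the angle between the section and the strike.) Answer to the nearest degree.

Angle between strike (N05°W) and section (due east): β = 85°.
tan α = tan 52° × sin 85° = 1.2799 × 0.9962 = 1.2751
apparent dip = arctan 1.2751 = 51.89°

52°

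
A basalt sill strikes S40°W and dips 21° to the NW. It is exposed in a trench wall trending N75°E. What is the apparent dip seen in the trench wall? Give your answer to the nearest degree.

The strike is S40°W and the section trends N75°E; the acute angle between them is β = 35°.
tan(apparent dip) = tan 21° · sin 35° = 0.2202
α = arctan(0.2202) = 12.42°

12°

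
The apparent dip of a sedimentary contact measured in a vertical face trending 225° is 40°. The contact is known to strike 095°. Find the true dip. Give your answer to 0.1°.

47.6°

β = acute angle between strike 095° and section 225° = 50°.
tan δ = tan α / sin β = tan 40° / sin 50° = 0.8391 / 0.7660 = 1.0954
δ = arctan(1.0954) = 47.61°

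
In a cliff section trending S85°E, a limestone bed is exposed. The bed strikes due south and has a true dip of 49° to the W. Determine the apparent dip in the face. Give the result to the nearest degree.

The strike is due south and the section trends S85°E; the acute angle between them is β = 85°.
tan α = tan 49° × sin 85° = 1.1504 × 0.9962 = 1.1460
α = arctan(1.1460) = 48.89°

49°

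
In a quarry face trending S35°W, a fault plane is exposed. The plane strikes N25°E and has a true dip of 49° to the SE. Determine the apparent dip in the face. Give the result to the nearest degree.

Angle between strike (N25°E) and section (S35°W): β = 10°.
tan(apparent dip) = tan 49° · sin 10° = 0.1998
α = arctan(0.1998) = 11.30°

11°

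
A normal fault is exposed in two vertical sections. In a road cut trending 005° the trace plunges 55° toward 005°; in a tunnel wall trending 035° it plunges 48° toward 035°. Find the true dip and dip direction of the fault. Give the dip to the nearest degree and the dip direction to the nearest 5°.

Each apparent-dip line lies in the plane. As unit vectors (x east, y north, z up), v₁ plunges 55°→005° and v₂ plunges 48°→035°.
The plane normal is n = v₁ × v₂ ∝ (-0.024, 0.277, 0.192).
True dip = arccos(n_z / |n|) = arccos(0.5677) = 55.4°.
Dip direction = atan2(-0.024, 0.277) = 355° (azimuth of n's horizontal projection).

true dip 55°, dip direction 355°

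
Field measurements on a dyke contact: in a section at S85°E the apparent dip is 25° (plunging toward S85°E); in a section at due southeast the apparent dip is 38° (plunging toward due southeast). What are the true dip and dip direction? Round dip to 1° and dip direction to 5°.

The two traces are lines in the plane: v₁ = (sin 95°·cos 25°, cos 95°·cos 25°, −sin 25°), v₂ = (sin 135°·cos 38°, cos 135°·cos 38°, −sin 38°).
Cross product v₁ × v₂ gives the pole to the plane: n ∝ (0.187, -0.320, 0.459).
tan δ = √(n_x²+n_y²)/n_z = 0.371/0.459, so δ = 38.9°.
Dip direction = azimuth of (n_x, n_y) = atan2(0.187, -0.320) = 150°.

true dip 39°, dip direction 150°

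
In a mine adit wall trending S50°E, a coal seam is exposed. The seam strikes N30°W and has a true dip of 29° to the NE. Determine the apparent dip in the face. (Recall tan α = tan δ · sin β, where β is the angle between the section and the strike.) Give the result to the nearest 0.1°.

10.7°

The section lies 20° from the strike.
tan α = tan 29° × sin 20° = 0.5543 × 0.3420 = 0.1896
apparent dip = arctan 0.1896 = 10.74°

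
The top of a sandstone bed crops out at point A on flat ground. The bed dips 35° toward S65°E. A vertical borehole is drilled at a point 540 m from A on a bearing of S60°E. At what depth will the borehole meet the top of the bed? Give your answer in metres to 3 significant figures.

377 m

The hole lies 5° from the dip direction, so the down-dip offset is 540 × cos 5° = 537.95 m.
Depth = down-dip offset × tan(dip) = 537.95 × tan 35° = 537.95 × 0.7002
Depth = 376.67 m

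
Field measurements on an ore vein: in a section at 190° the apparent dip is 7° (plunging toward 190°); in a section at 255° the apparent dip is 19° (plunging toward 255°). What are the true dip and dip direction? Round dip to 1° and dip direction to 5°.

Each apparent-dip line lies in the plane. As unit vectors (x east, y north, z up), v₁ plunges 7°→190° and v₂ plunges 19°→255°.
n = v₁ × v₂ = (-0.288, -0.055, 0.851) (taken with n_z > 0).
tan δ = √(n_x²+n_y²)/n_z = 0.294/0.851, so δ = 19.0°.
Dip direction = azimuth of (n_x, n_y) = atan2(-0.288, -0.055) = 259°.

true dip 19°, dip direction 260°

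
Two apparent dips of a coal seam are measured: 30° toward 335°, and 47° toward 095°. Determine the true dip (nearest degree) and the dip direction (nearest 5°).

true dip 59°, dip direction 045°

Represent each trace as a vector plunging at its apparent dip toward its trend (east-north-up frame): v₁ = (-0.366, 0.785, -0.500), v₂ = (0.679, -0.059, -0.731).
The plane normal is n = v₁ × v₂ ∝ (0.604, 0.607, 0.511).
tan δ = √(n_x²+n_y²)/n_z = 0.856/0.511, so δ = 59.2°.
Dip direction = atan2(0.604, 0.607) = 45° (azimuth of n's horizontal projection).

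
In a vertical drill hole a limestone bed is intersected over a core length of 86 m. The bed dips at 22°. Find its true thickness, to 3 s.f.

79.7 m

True thickness t = h · cos(dip) = 86 × cos 22°
t = 86 × 0.9272 = 79.738 m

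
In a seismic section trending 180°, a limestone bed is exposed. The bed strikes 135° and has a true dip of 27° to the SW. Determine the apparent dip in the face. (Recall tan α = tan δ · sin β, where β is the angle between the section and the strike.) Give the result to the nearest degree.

Angle between strike (135°) and section (180°): β = 45°.
tan(apparent dip) = tan 27° · sin 45° = 0.3603
α = arctan(0.3603) = 19.81°

20°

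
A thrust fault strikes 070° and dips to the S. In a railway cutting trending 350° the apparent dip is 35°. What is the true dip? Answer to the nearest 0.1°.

35.4°

The section is 80° from the strike.
tan(true dip) = tan 35° / sin 80° = 0.7110
true dip = arctan 0.7110 = 35.41°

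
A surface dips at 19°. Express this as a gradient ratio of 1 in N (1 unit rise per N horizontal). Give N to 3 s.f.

1 in 2.90

1 : N means tan θ = 1/N, so N = 1/tan 19° = 1/0.3443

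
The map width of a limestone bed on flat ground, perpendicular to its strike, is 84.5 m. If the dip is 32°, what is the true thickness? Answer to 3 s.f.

True thickness t = w · sin(dip) = 84.5 × sin 32°
t = 84.5 × 0.5299 = 44.778 m

44.8 m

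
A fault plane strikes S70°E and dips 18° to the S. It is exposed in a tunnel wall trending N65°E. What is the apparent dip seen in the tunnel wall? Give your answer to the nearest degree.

Angle between strike (S70°E) and section (N65°E): β = 45°.
tan(apparent dip) = tan 18° · sin 45° = 0.2298
apparent dip = arctan 0.2298 = 12.94°

13°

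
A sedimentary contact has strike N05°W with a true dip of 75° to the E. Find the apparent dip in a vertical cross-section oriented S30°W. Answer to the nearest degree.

The section lies 35° from the strike.
tan(apparent dip) = tan 75° · sin 35° = 2.1406
apparent dip = arctan 2.1406 = 64.96°

65°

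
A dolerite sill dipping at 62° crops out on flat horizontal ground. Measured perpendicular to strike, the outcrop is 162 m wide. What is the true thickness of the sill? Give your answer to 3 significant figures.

True thickness t = w · sin(dip) = 162 × sin 62°
t = 162 × 0.8829 = 143.038 m

143 m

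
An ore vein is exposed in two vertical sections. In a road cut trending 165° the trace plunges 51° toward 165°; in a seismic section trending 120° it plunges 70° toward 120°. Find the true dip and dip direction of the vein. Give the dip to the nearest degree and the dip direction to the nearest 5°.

true dip 71°, dip direction 100°

Each apparent-dip line lies in the plane. As unit vectors (x east, y north, z up), v₁ plunges 51°→165° and v₂ plunges 70°→120°.
The plane normal is n = v₁ × v₂ ∝ (0.438, -0.077, 0.152).
tan δ = √(n_x²+n_y²)/n_z = 0.445/0.152, so δ = 71.1°.
Dip direction = atan2(0.438, -0.077) = 100° (azimuth of n's horizontal projection).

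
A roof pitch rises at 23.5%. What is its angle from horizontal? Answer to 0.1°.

13.2°

tan θ = 23.5/100 = 0.2350
θ = arctan(0.2350) = 13.22°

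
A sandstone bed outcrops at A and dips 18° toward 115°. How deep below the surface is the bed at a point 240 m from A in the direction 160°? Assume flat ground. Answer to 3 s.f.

The hole lies 45° from the dip direction, so the down-dip offset is 240 × cos 45° = 169.71 m.
Depth = down-dip offset × tan(dip) = 169.71 × tan 18° = 169.71 × 0.3249
Depth = 55.14 m

55.1 m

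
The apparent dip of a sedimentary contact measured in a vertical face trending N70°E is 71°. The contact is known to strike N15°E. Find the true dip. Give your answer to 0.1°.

74.2°

β = acute angle between strike N15°E and section N70°E = 55°.
tan δ = tan α / sin β = tan 71° / sin 55° = 2.9042 / 0.8192 = 3.5454
true dip = arctan 3.5454 = 74.25°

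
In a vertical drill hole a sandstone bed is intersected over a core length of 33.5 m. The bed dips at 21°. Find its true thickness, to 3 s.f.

True thickness t = h · cos(dip) = 33.5 × cos 21°
t = 33.5 × 0.9336 = 31.275 m

31.3 m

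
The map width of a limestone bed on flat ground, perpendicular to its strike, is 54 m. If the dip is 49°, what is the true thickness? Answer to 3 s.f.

40.8 m

True thickness t = w · sin(dip) = 54 × sin 49°
t = 54 × 0.7547 = 40.754 m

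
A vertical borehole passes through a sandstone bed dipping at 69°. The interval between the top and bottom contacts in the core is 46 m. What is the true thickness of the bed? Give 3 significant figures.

16.5 m

True thickness t = h · cos(dip) = 46 × cos 69°
t = 46 × 0.3584 = 16.485 m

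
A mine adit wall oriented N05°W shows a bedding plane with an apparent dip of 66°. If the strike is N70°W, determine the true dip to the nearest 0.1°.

68.0°

The section is 65° from the strike.
tan δ = tan α / sin β = tan 66° / sin 65° = 2.2460 / 0.9063 = 2.4782
δ = arctan(2.4782) = 68.03°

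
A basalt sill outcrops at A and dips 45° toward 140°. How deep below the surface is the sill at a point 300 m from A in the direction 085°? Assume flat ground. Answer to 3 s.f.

The hole lies 55° from the dip direction, so the down-dip offset is 300 × cos 55° = 172.07 m.
Depth = down-dip offset × tan(dip) = 172.07 × tan 45° = 172.07 × 1.0000
Depth = 172.07 m

172 m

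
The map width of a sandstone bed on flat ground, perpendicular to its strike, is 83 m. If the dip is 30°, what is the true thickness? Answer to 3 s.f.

True thickness t = w · sin(dip) = 83 × sin 30°
t = 83 × 0.5000 = 41.500 m

41.5 m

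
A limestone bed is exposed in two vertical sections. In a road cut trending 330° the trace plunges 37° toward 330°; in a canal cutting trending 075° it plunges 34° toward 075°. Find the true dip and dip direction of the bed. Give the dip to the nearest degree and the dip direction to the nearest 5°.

true dip 50°, dip direction 020°

The two traces are lines in the plane: v₁ = (sin 330°·cos 37°, cos 330°·cos 37°, −sin 37°), v₂ = (sin 75°·cos 34°, cos 75°·cos 34°, −sin 34°).
The plane normal is n = v₁ × v₂ ∝ (0.258, 0.705, 0.640).
tan δ = √(n_x²+n_y²)/n_z = 0.751/0.640, so δ = 49.6°.
Dip direction = atan2(0.258, 0.705) = 20° (azimuth of n's horizontal projection).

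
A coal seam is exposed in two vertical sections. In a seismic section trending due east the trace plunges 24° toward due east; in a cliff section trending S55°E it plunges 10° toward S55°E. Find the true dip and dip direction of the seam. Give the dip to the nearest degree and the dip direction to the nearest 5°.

true dip 29°, dip direction 055°

The two traces are lines in the plane: v₁ = (sin 90°·cos 24°, cos 90°·cos 24°, −sin 24°), v₂ = (sin 125°·cos 10°, cos 125°·cos 10°, −sin 10°).
The plane normal is n = v₁ × v₂ ∝ (0.230, 0.169, 0.516).
True dip = arccos(n_z / |n|) = arccos(0.8750) = 29.0°.
The horizontal component of n points toward azimuth atan2(n_x, n_y) = 54°, the dip direction.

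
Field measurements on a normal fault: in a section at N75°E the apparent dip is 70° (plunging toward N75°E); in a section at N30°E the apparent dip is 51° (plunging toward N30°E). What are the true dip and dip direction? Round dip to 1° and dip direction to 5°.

Each apparent-dip line lies in the plane. As unit vectors (x east, y north, z up), v₁ plunges 70°→N75°E and v₂ plunges 51°→N30°E.
Cross product v₁ × v₂ gives the pole to the plane: n ∝ (0.443, -0.039, 0.152).
tan δ = √(n_x²+n_y²)/n_z = 0.445/0.152, so δ = 71.1°.
Dip direction = azimuth of (n_x, n_y) = atan2(0.443, -0.039) = 95°.

true dip 71°, dip direction 095°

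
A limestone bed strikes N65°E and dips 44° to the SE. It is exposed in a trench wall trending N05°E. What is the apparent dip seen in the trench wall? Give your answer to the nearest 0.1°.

39.9°

The strike is N65°E and the section trends N05°E; the acute angle between them is β = 60°.
tan(apparent dip) = tan 44° · sin 60° = 0.8363
apparent dip = arctan 0.8363 = 39.91°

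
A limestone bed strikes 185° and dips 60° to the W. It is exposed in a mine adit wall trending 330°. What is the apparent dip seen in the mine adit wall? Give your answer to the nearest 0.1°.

Angle between strike (185°) and section (330°): β = 35°.
tan(apparent dip) = tan 60° · sin 35° = 0.9935
α = arctan(0.9935) = 44.81°

44.8°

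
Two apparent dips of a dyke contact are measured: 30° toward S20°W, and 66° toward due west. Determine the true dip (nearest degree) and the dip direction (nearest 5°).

The two traces are lines in the plane: v₁ = (sin 200°·cos 30°, cos 200°·cos 30°, −sin 30°), v₂ = (sin 270°·cos 66°, cos 270°·cos 66°, −sin 66°).
The plane normal is n = v₁ × v₂ ∝ (-0.743, 0.067, 0.331).
True dip = arccos(n_z / |n|) = arccos(0.4054) = 66.1°.
The horizontal component of n points toward azimuth atan2(n_x, n_y) = 275°, the dip direction.

true dip 66°, dip direction 275°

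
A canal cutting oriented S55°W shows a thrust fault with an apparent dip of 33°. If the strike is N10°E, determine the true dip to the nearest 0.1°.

42.6°

The section is 45° from the strike.
tan δ = tan α / sin β = tan 33° / sin 45° = 0.6494 / 0.7071 = 0.9184
δ = arctan(0.9184) = 42.56°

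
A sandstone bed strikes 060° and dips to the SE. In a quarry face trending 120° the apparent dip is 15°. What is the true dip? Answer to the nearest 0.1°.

17.2°

β = acute angle between strike 060° and section 120° = 60°.
tan(true dip) = tan 15° / sin 60° = 0.3094
true dip = arctan 0.3094 = 17.19°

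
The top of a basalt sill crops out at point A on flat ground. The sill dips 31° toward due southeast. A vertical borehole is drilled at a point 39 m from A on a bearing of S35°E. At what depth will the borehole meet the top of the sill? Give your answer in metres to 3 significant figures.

23.1 m

The hole lies 10° from the dip direction, so the down-dip offset is 39 × cos 10° = 38.41 m.
Depth = down-dip offset × tan(dip) = 38.41 × tan 31° = 38.41 × 0.6009
Depth = 23.08 m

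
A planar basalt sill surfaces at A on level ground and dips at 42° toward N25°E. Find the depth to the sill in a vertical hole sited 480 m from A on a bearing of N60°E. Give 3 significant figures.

354 m

The hole lies 35° from the dip direction, so the down-dip offset is 480 × cos 35° = 393.19 m.
Depth = down-dip offset × tan(dip) = 393.19 × tan 42° = 393.19 × 0.9004
Depth = 354.03 m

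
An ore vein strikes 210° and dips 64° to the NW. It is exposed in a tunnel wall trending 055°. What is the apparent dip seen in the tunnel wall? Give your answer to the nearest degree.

41°

Angle between strike (210°) and section (055°): β = 25°.
tan(apparent dip) = tan 64° · sin 25° = 0.8665
apparent dip = arctan 0.8665 = 40.91°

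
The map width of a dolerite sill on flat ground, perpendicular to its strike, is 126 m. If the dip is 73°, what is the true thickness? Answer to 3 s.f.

True thickness t = w · sin(dip) = 126 × sin 73°
t = 126 × 0.9563 = 120.494 m

120 m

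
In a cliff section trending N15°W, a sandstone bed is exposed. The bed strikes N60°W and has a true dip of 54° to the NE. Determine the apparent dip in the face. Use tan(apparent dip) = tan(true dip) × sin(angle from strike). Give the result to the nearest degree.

44°

The strike is N60°W and the section trends N15°W; the acute angle between them is β = 45°.
tan(apparent dip) = tan 54° · sin 45° = 0.9732
apparent dip = arctan 0.9732 = 44.22°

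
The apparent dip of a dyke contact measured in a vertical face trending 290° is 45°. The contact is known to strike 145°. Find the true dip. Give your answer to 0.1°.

60.2°

β = acute angle between strike 145° and section 290° = 35°.
tan(true dip) = tan 45° / sin 35° = 1.7434
δ = arctan(1.7434) = 60.16°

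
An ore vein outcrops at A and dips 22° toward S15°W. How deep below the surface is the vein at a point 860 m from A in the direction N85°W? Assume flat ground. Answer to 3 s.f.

60.3 m

The hole lies 80° from the dip direction, so the down-dip offset is 860 × cos 80° = 149.34 m.
Depth = down-dip offset × tan(dip) = 149.34 × tan 22° = 149.34 × 0.4040
Depth = 60.34 m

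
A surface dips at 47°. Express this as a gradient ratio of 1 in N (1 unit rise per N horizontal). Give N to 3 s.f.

1 in 0.933

1 : N means tan θ = 1/N, so N = 1/tan 47° = 1/1.0724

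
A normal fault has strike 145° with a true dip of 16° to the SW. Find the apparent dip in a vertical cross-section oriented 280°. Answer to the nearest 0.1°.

11.5°

The strike is 145° and the section trends 280°; the acute angle between them is β = 45°.
tan(apparent dip) = tan 16° · sin 45° = 0.2028
apparent dip = arctan 0.2028 = 11.46°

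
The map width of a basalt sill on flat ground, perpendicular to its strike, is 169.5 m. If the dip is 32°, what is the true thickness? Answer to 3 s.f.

89.8 m

True thickness t = w · sin(dip) = 169.5 × sin 32°
t = 169.5 × 0.5299 = 89.821 m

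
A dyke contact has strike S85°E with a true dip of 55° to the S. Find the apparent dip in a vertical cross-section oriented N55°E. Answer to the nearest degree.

The section lies 40° from the strike.
tan(apparent dip) = tan 55° · sin 40° = 0.9180
α = arctan(0.9180) = 42.55°

43°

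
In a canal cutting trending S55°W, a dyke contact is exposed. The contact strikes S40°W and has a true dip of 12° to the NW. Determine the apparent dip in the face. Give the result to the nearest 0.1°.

Angle between strike (S40°W) and section (S55°W): β = 15°.
tan α = tan 12° × sin 15° = 0.2126 × 0.2588 = 0.0550
apparent dip = arctan 0.0550 = 3.15°

3.1°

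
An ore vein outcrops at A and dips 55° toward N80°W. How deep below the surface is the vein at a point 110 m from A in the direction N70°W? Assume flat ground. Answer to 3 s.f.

The hole lies 10° from the dip direction, so the down-dip offset is 110 × cos 10° = 108.33 m.
Depth = down-dip offset × tan(dip) = 108.33 × tan 55° = 108.33 × 1.4281
Depth = 154.71 m

155 m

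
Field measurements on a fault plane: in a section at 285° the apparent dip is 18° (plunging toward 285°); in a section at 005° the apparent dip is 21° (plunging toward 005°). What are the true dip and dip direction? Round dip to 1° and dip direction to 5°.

true dip 25°, dip direction 330°

Each apparent-dip line lies in the plane. As unit vectors (x east, y north, z up), v₁ plunges 18°→285° and v₂ plunges 21°→005°.
Cross product v₁ × v₂ gives the pole to the plane: n ∝ (-0.199, 0.354, 0.874).
True dip = arccos(n_z / |n|) = arccos(0.9068) = 24.9°.
Dip direction = azimuth of (n_x, n_y) = atan2(-0.199, 0.354) = 331°.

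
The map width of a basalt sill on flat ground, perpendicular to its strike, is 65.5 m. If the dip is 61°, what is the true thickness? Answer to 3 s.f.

True thickness t = w · sin(dip) = 65.5 × sin 61°
t = 65.5 × 0.8746 = 57.288 m

57.3 m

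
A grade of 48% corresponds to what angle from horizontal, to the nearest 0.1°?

tan θ = 48/100 = 0.4800
θ = arctan(0.4800) = 25.64°

25.6°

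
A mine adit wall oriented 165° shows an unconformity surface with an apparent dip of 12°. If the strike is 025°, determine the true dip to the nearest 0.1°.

β = acute angle between strike 025° and section 165° = 40°.
tan δ = tan α / sin β = tan 12° / sin 40° = 0.2126 / 0.6428 = 0.3307
δ = arctan(0.3307) = 18.30°

18.3°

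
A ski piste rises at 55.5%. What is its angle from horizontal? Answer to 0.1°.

29.0°

tan θ = 55.5/100 = 0.5550
θ = arctan(0.5550) = 29.03°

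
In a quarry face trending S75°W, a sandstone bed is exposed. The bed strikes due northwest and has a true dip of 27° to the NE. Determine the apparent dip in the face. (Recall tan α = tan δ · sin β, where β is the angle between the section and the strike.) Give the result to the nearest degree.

24°

Angle between strike (due northwest) and section (S75°W): β = 60°.
tan α = tan 27° × sin 60° = 0.5095 × 0.8660 = 0.4413
apparent dip = arctan 0.4413 = 23.81°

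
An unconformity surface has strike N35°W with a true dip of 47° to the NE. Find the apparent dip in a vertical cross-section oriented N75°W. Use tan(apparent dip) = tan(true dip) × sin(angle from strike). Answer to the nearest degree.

The strike is N35°W and the section trends N75°W; the acute angle between them is β = 40°.
tan(apparent dip) = tan 47° · sin 40° = 0.6893
α = arctan(0.6893) = 34.58°

35°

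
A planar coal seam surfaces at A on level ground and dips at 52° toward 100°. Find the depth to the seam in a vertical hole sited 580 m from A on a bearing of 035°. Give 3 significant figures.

314 m

The hole lies 65° from the dip direction, so the down-dip offset is 580 × cos 65° = 245.12 m.
Depth = down-dip offset × tan(dip) = 245.12 × tan 52° = 245.12 × 1.2799
Depth = 313.74 m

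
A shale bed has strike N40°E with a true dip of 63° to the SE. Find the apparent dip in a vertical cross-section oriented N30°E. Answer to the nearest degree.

19°

Angle between strike (N40°E) and section (N30°E): β = 10°.
tan(apparent dip) = tan 63° · sin 10° = 0.3408
apparent dip = arctan 0.3408 = 18.82°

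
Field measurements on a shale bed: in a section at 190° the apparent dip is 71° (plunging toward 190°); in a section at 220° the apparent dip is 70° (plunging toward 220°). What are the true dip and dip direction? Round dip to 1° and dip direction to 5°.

Represent each trace as a vector plunging at its apparent dip toward its trend (east-north-up frame): v₁ = (-0.057, -0.321, -0.946), v₂ = (-0.220, -0.262, -0.940).
Cross product v₁ × v₂ gives the pole to the plane: n ∝ (-0.054, -0.155, 0.056).
True dip = arccos(n_z / |n|) = arccos(0.3219) = 71.2°.
Dip direction = atan2(-0.054, -0.155) = 199° (azimuth of n's horizontal projection).

true dip 71°, dip direction 200°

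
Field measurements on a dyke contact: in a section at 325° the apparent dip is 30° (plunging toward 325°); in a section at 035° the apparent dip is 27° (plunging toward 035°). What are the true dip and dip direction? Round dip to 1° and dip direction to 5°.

true dip 34°, dip direction 355°

The two traces are lines in the plane: v₁ = (sin 325°·cos 30°, cos 325°·cos 30°, −sin 30°), v₂ = (sin 35°·cos 27°, cos 35°·cos 27°, −sin 27°).
The plane normal is n = v₁ × v₂ ∝ (-0.043, 0.481, 0.725).
tan δ = √(n_x²+n_y²)/n_z = 0.483/0.725, so δ = 33.7°.
Dip direction = azimuth of (n_x, n_y) = atan2(-0.043, 0.481) = 355°.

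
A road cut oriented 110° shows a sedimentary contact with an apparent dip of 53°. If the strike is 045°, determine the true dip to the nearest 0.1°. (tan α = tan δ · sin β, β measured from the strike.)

55.7°

β = acute angle between strike 045° and section 110° = 65°.
tan(true dip) = tan 53° / sin 65° = 1.4642
true dip = arctan 1.4642 = 55.67°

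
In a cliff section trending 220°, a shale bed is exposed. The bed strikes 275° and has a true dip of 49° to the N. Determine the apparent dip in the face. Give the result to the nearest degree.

43°

Angle between strike (275°) and section (220°): β = 55°.
tan(apparent dip) = tan 49° · sin 55° = 0.9423
α = arctan(0.9423) = 43.30°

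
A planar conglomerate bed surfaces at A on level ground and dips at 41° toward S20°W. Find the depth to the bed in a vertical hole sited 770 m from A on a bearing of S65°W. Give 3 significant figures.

The hole lies 45° from the dip direction, so the down-dip offset is 770 × cos 45° = 544.47 m.
Depth = down-dip offset × tan(dip) = 544.47 × tan 41° = 544.47 × 0.8693
Depth = 473.30 m

473 m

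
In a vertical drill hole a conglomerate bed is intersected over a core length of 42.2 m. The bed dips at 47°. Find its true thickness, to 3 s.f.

True thickness t = h · cos(dip) = 42.2 × cos 47°
t = 42.2 × 0.6820 = 28.780 m

28.8 m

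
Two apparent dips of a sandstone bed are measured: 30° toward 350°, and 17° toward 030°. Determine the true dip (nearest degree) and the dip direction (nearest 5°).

Each apparent-dip line lies in the plane. As unit vectors (x east, y north, z up), v₁ plunges 30°→350° and v₂ plunges 17°→030°.
n = v₁ × v₂ = (-0.165, 0.283, 0.532) (taken with n_z > 0).
Dip δ = arctan(|n_h|/n_z) = arctan(0.327/0.532) = 31.6°.
The horizontal component of n points toward azimuth atan2(n_x, n_y) = 330°, the dip direction.

true dip 32°, dip direction 330°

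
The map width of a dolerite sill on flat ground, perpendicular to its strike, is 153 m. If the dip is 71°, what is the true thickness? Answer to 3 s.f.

145 m

True thickness t = w · sin(dip) = 153 × sin 71°
t = 153 × 0.9455 = 144.664 m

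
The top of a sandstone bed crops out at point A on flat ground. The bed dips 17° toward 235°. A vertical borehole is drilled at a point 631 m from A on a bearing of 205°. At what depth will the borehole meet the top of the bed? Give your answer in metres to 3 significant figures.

167 m

The hole lies 30° from the dip direction, so the down-dip offset is 631 × cos 30° = 546.46 m.
Depth = down-dip offset × tan(dip) = 546.46 × tan 17° = 546.46 × 0.3057
Depth = 167.07 m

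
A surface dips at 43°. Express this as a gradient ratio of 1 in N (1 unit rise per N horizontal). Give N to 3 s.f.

1 : N means tan θ = 1/N, so N = 1/tan 43° = 1/0.9325

1 in 1.07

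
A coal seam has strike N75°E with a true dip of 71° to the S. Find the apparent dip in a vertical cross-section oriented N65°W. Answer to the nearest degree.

62°

The strike is N75°E and the section trends N65°W; the acute angle between them is β = 40°.
tan α = tan 71° × sin 40° = 2.9042 × 0.6428 = 1.8668
α = arctan(1.8668) = 61.82°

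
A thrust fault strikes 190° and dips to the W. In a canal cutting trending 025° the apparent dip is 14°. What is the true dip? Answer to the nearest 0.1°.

The section is 15° from the strike.
tan δ = tan α / sin β = tan 14° / sin 15° = 0.2493 / 0.2588 = 0.9633
δ = arctan(0.9633) = 43.93°

43.9°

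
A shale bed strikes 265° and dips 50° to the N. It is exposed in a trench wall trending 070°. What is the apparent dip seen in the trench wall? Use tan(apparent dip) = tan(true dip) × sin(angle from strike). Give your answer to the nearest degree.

17°

Angle between strike (265°) and section (070°): β = 15°.
tan α = tan 50° × sin 15° = 1.1918 × 0.2588 = 0.3084
apparent dip = arctan 0.3084 = 17.14°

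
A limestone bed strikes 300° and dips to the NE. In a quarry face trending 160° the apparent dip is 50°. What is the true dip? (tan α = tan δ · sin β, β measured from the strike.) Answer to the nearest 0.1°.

61.7°

The section is 40° from the strike.
tan(true dip) = tan 50° / sin 40° = 1.8540
true dip = arctan 1.8540 = 61.66°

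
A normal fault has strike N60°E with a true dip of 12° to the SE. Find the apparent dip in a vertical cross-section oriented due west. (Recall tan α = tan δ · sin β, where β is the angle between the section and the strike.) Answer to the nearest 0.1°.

Angle between strike (N60°E) and section (due west): β = 30°.
tan(apparent dip) = tan 12° · sin 30° = 0.1063
apparent dip = arctan 0.1063 = 6.07°

6.1°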